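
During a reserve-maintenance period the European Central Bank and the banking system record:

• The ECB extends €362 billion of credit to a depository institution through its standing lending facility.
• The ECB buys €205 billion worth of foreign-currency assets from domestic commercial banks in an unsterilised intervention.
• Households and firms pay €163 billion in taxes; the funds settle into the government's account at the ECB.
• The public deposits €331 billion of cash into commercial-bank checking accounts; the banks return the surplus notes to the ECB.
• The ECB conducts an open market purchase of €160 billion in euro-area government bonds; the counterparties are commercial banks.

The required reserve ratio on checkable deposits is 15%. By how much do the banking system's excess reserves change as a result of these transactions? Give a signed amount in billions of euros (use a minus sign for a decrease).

Discount-window loan €362 billion: reserves +€362B, deposits 0.
FX purchase €205 billion: reserves +€205B, deposits 0.
Government account inflow €163 billion: reserves −€163B, deposits −€163B.
Currency deposit €331 billion: reserves +€331B, deposits +€331B.
OMO purchase (from banks) €160 billion: reserves +€160B, deposits 0.
Totals: Δreserves = +€895B, Δdeposits = +€168B.
Δrequired reserves = 15% × +€168B = +€25.2B.
Δexcess reserves = Δreserves − Δrequired = +€895B − (+€25.2B) = +€869.8 billion.

+€869.8 billion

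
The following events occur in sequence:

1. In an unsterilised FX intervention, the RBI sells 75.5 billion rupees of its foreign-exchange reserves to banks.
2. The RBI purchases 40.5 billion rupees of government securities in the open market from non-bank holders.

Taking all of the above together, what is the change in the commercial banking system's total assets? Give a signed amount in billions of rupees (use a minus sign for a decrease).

RBI balance sheet:
  Assets:      Securities +40.5B, Foreign assets −75.5B
  Liabilities: Bank reserves −35B
Commercial banking system:
  Assets:      Reserves at CB −35B, Foreign assets +75.5B
  Liabilities: Checkable deposits +40.5B
Change in total bank assets = +40.5 billion.

+40.5 billion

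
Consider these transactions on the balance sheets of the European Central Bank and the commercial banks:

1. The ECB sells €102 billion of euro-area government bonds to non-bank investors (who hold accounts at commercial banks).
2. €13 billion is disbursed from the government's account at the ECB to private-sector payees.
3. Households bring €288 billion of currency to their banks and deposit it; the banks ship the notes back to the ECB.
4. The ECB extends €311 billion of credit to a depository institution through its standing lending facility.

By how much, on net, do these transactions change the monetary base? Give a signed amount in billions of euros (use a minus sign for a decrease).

ECB balance sheet:
  Assets:      Securities −€102B, Loans to banks +€311B
  Liabilities: Bank reserves +€510B, Currency in circulation −€288B, Government deposits −€13B
Monetary base = currency + reserves: −€288B + (+€510B) = +€222 billion.

+€222 billion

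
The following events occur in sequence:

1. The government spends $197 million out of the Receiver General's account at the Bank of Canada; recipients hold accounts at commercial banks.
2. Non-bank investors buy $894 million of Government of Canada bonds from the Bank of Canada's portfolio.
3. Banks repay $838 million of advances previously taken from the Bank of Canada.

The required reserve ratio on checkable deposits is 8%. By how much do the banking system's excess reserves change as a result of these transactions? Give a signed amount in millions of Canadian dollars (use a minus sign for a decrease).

Government spending $197 million: reserves +$197M, deposits +$197M.
Asset sale (to non-banks) $894 million: reserves −$894M, deposits −$894M.
Discount-window repayment $838 million: reserves −$838M, deposits 0.
Totals: Δreserves = −$1535M, Δdeposits = −$697M.
Δrequired reserves = 8% × −$697M = −$55.76M.
Δexcess reserves = Δreserves − Δrequired = −$1535M − (−$55.76M) = -$1479.24 million.

-$1479.24 million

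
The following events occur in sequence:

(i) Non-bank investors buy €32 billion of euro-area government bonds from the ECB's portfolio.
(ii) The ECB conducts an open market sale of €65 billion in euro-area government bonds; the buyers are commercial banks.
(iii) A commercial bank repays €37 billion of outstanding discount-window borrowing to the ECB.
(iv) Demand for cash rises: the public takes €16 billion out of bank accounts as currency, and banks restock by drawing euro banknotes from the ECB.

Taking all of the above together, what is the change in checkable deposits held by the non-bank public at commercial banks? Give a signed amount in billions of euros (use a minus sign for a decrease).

ECB balance sheet:
  Assets:      Securities −€97B, Loans to banks −€37B
  Liabilities: Bank reserves −€150B, Currency in circulation +€16B
Commercial banking system:
  Assets:      Reserves at CB −€150B, Securities +€65B
  Liabilities: Checkable deposits −€48B, Borrowings from CB −€37B
So the change in checkable deposits held by the non-bank public at commercial banks is -€48 billion.

-€48 billion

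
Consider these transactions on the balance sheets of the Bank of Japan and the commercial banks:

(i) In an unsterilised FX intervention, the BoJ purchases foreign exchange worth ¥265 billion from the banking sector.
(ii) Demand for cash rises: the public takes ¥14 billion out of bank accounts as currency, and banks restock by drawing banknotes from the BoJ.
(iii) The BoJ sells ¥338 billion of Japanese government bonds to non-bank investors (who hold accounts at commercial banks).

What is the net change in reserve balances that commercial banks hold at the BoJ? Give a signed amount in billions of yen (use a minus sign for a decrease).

FX purchase ¥265 billion: the BoJ pays by crediting reserve accounts → +¥265B.
Currency withdrawal ¥14 billion: banks swap reserves for currency → −¥14B.
Asset sale (to non-banks) ¥338 billion: the non-bank buyers' banks settle from reserves → −¥338B.
Net: 265 − 14 − 338 = -¥87 billion.

-¥87 billion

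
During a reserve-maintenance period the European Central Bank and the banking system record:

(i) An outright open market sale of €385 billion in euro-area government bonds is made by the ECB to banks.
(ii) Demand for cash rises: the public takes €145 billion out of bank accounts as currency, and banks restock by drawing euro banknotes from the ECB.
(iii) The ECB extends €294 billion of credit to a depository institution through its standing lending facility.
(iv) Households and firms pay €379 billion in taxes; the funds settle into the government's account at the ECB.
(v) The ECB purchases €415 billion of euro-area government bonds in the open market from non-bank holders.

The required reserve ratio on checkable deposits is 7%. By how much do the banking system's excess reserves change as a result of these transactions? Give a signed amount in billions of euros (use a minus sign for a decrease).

-€192.37 billion

OMO sale (to banks) €385 billion: reserves −€385B, deposits 0.
Currency withdrawal €145 billion: reserves −€145B, deposits −€145B.
Discount-window loan €294 billion: reserves +€294B, deposits 0.
Government account inflow €379 billion: reserves −€379B, deposits −€379B.
Asset purchase (from non-banks) €415 billion: reserves +€415B, deposits +€415B.
Totals: Δreserves = −€200B, Δdeposits = −€109B.
Δrequired reserves = 7% × −€109B = −€7.63B.
Δexcess reserves = Δreserves − Δrequired = −€200B − (−€7.63B) = -€192.37 billion.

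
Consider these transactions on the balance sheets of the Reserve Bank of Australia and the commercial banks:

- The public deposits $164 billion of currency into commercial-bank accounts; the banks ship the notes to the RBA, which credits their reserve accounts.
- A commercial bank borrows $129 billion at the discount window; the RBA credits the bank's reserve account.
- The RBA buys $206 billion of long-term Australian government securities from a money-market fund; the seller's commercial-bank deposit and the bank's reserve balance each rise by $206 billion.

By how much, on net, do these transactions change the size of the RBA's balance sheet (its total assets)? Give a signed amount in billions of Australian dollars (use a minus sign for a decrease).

+$335 billion

Currency deposit $164 billion: only the composition of liabilities changes → 0.
Discount-window loan $129 billion: an RBA asset is acquired → +$129B.
Asset purchase (from non-banks) $206 billion: an RBA asset is acquired → +$206B.
Net: 0 + 129 + 206 = +$335 billion.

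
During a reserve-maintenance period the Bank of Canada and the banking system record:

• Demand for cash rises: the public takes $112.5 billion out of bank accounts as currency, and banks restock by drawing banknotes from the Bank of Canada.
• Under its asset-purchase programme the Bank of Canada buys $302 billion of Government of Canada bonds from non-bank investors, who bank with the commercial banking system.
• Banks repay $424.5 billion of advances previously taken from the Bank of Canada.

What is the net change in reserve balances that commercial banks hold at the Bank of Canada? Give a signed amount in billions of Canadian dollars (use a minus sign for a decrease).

Currency withdrawal $112.5 billion: banks swap reserves for currency → −$112.5B.
Asset purchase (from non-banks) $302 billion: the Bank of Canada pays by crediting reserve accounts → +$302B.
Discount-window repayment $424.5 billion: repayment is debited from reserves → −$424.5B.
Net: −112.5 + 302 − 424.5 = -$235 billion.

-$235 billion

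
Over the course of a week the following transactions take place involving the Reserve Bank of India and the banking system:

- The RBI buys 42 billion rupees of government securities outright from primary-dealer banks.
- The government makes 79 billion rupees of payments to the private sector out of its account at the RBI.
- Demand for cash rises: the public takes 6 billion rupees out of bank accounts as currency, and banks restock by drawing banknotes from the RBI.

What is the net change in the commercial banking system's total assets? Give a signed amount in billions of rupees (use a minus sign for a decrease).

+73 billion

RBI balance sheet:
  Assets:      Securities +42B
  Liabilities: Bank reserves +115B, Currency in circulation +6B, Government deposits −79B
Commercial banking system:
  Assets:      Reserves at CB +115B, Securities −42B
  Liabilities: Checkable deposits +73B
Change in total bank assets = +73 billion.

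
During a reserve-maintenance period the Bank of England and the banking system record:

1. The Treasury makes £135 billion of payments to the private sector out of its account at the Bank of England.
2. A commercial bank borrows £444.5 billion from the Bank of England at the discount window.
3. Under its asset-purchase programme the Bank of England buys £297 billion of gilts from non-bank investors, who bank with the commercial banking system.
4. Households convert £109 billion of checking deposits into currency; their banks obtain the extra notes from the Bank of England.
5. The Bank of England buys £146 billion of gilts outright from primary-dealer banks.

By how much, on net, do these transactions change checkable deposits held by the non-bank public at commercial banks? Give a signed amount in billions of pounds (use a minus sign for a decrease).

+£323 billion

Government spending £135 billion: non-bank counterparties' bank balances rise → +£135B.
Discount-window loan £444.5 billion: the counterparty is a bank, so public deposits are unchanged → 0.
Asset purchase (from non-banks) £297 billion: non-bank counterparties' bank balances rise → +£297B.
Currency withdrawal £109 billion: non-bank counterparties' bank balances fall → −£109B.
OMO purchase (from banks) £146 billion: the counterparty is a bank, so public deposits are unchanged → 0.
Net: 135 + 0 + 297 − 109 + 0 = +£323 billion.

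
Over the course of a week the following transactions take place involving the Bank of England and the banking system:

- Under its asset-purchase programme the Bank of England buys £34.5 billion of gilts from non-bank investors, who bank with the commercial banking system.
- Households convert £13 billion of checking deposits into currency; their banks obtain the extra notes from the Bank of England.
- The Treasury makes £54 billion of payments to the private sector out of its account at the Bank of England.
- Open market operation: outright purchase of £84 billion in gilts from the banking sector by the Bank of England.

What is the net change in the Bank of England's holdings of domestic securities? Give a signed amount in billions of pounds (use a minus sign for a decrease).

+£118.5 billion

Asset purchase (from non-banks) £34.5 billion: securities added to the Bank of England's portfolio → +£34.5B.
Currency withdrawal £13 billion: the Bank of England's securities portfolio is untouched → 0.
Government spending £54 billion: the Bank of England's securities portfolio is untouched → 0.
OMO purchase (from banks) £84 billion: securities added to the Bank of England's portfolio → +£84B.
Net: 34.5 + 0 + 0 + 84 = +£118.5 billion.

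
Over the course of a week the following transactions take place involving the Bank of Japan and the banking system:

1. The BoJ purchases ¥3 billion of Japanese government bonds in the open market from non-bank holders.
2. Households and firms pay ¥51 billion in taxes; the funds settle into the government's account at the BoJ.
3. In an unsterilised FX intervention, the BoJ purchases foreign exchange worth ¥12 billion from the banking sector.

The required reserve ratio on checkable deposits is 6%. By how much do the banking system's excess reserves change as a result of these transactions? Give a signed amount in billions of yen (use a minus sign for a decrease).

Asset purchase (from non-banks) ¥3 billion: reserves +¥3B, deposits +¥3B.
Government account inflow ¥51 billion: reserves −¥51B, deposits −¥51B.
FX purchase ¥12 billion: reserves +¥12B, deposits 0.
Totals: Δreserves = −¥36B, Δdeposits = −¥48B.
Δrequired reserves = 6% × −¥48B = −¥2.88B.
Δexcess reserves = Δreserves − Δrequired = −¥36B − (−¥2.88B) = -¥33.12 billion.

-¥33.12 billion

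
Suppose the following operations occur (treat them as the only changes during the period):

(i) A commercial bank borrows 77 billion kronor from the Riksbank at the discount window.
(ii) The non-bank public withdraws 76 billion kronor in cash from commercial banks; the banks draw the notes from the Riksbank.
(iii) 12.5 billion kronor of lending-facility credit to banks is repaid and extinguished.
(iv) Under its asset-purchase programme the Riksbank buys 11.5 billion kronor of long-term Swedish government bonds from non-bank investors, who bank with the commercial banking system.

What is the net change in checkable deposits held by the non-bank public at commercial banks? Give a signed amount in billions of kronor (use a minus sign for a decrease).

-64.5 billion

Discount-window loan 77 billion kronor: the counterparty is a bank, so public deposits are unchanged → 0.
Currency withdrawal 76 billion kronor: non-bank counterparties' bank balances fall → −76B.
Discount-window repayment 12.5 billion kronor: the counterparty is a bank, so public deposits are unchanged → 0.
Asset purchase (from non-banks) 11.5 billion kronor: non-bank counterparties' bank balances rise → +11.5B.
Net: 0 − 76 + 0 + 11.5 = -64.5 billion.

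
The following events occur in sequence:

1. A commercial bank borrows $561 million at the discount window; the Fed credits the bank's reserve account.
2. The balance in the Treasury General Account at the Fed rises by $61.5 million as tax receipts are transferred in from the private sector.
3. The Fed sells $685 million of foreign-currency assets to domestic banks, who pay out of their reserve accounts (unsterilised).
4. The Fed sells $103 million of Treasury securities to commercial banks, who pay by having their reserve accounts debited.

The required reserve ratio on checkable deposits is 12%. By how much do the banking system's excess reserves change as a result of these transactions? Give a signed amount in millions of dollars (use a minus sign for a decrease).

Discount-window loan $561 million: reserves +$561M, deposits 0.
Government account inflow $61.5 million: reserves −$61.5M, deposits −$61.5M.
FX sale $685 million: reserves −$685M, deposits 0.
OMO sale (to banks) $103 million: reserves −$103M, deposits 0.
Totals: Δreserves = −$288.5M, Δdeposits = −$61.5M.
Δrequired reserves = 12% × −$61.5M = −$7.38M.
Δexcess reserves = Δreserves − Δrequired = −$288.5M − (−$7.38M) = -$281.12 million.

-$281.12 million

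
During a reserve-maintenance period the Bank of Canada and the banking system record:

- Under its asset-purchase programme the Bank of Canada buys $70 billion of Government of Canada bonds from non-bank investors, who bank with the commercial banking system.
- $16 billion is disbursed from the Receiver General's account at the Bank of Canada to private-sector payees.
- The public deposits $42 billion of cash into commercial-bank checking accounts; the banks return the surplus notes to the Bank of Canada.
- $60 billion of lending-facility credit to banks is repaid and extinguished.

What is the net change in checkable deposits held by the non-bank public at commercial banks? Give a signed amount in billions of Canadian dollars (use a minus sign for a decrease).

+$128 billion

Asset purchase (from non-banks) $70 billion: non-bank counterparties' bank balances rise → +$70B.
Government spending $16 billion: non-bank counterparties' bank balances rise → +$16B.
Currency deposit $42 billion: non-bank counterparties' bank balances rise → +$42B.
Discount-window repayment $60 billion: the counterparty is a bank, so public deposits are unchanged → 0.
Net: 70 + 16 + 42 + 0 = +$128 billion.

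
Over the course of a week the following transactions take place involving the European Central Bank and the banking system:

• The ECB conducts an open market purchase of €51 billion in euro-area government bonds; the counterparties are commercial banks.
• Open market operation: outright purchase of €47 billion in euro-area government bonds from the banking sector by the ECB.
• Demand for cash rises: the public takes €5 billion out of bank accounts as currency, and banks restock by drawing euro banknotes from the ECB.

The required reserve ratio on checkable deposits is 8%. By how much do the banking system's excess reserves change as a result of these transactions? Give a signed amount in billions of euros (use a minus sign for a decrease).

+€93.4 billion

OMO purchase (from banks) €51 billion: reserves +€51B, deposits 0.
OMO purchase (from banks) €47 billion: reserves +€47B, deposits 0.
Currency withdrawal €5 billion: reserves −€5B, deposits −€5B.
Totals: Δreserves = +€93B, Δdeposits = −€5B.
Δrequired reserves = 8% × −€5B = −€0.4B.
Δexcess reserves = Δreserves − Δrequired = +€93B − (−€0.4B) = +€93.4 billion.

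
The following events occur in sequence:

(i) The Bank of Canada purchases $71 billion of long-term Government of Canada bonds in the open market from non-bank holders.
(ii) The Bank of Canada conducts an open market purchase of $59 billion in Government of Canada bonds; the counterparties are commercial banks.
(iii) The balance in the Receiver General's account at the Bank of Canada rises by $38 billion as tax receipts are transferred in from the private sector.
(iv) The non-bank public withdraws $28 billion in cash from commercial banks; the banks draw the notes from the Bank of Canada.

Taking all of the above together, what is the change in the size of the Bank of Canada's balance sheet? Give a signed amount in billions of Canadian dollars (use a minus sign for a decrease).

+$130 billion

Bank of Canada balance sheet:
  Assets:      Securities +$130B
  Liabilities: Bank reserves +$64B, Currency in circulation +$28B, Government deposits +$38B
Commercial banking system:
  Assets:      Reserves at CB +$64B, Securities −$59B
  Liabilities: Checkable deposits +$5B
Change in total Bank of Canada assets = +$130 billion.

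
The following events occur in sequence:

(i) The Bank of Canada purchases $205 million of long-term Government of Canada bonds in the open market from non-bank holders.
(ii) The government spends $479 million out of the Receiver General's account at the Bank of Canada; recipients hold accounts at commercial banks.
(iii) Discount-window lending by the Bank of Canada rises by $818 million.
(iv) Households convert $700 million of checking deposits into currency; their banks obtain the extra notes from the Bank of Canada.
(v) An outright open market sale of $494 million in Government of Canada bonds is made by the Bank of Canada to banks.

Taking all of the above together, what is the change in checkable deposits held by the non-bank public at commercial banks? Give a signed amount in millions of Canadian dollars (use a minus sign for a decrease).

Bank of Canada balance sheet:
  Assets:      Securities −$289M, Loans to banks +$818M
  Liabilities: Bank reserves +$308M, Currency in circulation +$700M, Government deposits −$479M
Commercial banking system:
  Assets:      Reserves at CB +$308M, Securities +$494M
  Liabilities: Checkable deposits −$16M, Borrowings from CB +$818M
So the change in checkable deposits held by the non-bank public at commercial banks is -$16 million.

-$16 million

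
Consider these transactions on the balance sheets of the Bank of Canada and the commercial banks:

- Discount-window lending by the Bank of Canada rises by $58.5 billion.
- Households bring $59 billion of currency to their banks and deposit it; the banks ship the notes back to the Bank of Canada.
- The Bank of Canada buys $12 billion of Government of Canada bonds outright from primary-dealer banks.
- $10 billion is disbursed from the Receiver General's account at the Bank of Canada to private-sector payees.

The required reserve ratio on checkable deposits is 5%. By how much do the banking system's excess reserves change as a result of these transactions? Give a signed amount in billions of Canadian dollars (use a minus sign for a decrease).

Discount-window loan $58.5 billion: reserves +$58.5B, deposits 0.
Currency deposit $59 billion: reserves +$59B, deposits +$59B.
OMO purchase (from banks) $12 billion: reserves +$12B, deposits 0.
Government spending $10 billion: reserves +$10B, deposits +$10B.
Totals: Δreserves = +$139.5B, Δdeposits = +$69B.
Δrequired reserves = 5% × +$69B = +$3.45B.
Δexcess reserves = Δreserves − Δrequired = +$139.5B − (+$3.45B) = +$136.05 billion.

+$136.05 billion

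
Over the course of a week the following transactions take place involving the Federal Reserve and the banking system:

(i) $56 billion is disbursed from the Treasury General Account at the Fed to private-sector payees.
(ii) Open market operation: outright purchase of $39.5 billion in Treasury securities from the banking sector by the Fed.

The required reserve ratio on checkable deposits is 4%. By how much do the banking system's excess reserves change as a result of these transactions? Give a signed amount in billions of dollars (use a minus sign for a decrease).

+$93.26 billion

Government spending $56 billion: reserves +$56B, deposits +$56B.
OMO purchase (from banks) $39.5 billion: reserves +$39.5B, deposits 0.
Totals: Δreserves = +$95.5B, Δdeposits = +$56B.
Δrequired reserves = 4% × +$56B = +$2.24B.
Δexcess reserves = Δreserves − Δrequired = +$95.5B − (+$2.24B) = +$93.26 billion.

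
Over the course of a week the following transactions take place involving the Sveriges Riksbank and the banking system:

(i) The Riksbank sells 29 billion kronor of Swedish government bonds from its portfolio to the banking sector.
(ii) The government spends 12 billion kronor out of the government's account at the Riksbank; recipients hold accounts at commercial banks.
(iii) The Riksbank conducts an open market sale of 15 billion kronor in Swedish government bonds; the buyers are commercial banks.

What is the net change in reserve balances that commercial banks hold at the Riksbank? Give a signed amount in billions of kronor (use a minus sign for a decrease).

-32 billion

Riksbank balance sheet:
  Assets:      Securities −44B
  Liabilities: Bank reserves −32B, Government deposits −12B
So the change in reserve balances that commercial banks hold at the Riksbank is -32 billion.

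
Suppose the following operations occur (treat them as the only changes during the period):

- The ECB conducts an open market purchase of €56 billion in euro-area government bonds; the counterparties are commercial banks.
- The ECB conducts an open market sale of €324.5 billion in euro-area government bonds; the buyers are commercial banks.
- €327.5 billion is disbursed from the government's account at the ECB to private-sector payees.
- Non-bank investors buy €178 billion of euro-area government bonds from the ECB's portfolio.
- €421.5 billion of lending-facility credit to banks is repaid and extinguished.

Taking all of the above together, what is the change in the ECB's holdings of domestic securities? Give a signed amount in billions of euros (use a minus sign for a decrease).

ECB balance sheet:
  Assets:      Securities −€446.5B, Loans to banks −€421.5B
  Liabilities: Bank reserves −€540.5B, Government deposits −€327.5B
Commercial banking system:
  Assets:      Reserves at CB −€540.5B, Securities +€268.5B
  Liabilities: Checkable deposits +€149.5B, Borrowings from CB −€421.5B
So the change in the ECB's holdings of domestic securities is -€446.5 billion.

-€446.5 billion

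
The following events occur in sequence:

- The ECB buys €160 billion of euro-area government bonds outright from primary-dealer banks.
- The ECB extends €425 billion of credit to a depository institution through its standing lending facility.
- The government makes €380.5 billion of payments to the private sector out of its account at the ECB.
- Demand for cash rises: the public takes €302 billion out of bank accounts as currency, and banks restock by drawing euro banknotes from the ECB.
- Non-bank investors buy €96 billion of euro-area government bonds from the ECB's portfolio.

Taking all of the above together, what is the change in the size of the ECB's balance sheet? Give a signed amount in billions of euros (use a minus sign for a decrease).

ECB balance sheet:
  Assets:      Securities +€64B, Loans to banks +€425B
  Liabilities: Bank reserves +€567.5B, Currency in circulation +€302B, Government deposits −€380.5B
Commercial banking system:
  Assets:      Reserves at CB +€567.5B, Securities −€160B
  Liabilities: Checkable deposits −€17.5B, Borrowings from CB +€425B
Change in total ECB assets = +€489 billion.

+€489 billion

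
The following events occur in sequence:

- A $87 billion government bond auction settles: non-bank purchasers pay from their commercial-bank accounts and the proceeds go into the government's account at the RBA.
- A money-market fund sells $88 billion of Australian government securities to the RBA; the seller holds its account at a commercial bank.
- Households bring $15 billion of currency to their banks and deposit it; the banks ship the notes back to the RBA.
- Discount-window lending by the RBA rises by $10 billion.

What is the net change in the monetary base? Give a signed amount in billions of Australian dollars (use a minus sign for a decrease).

RBA balance sheet:
  Assets:      Securities +$88B, Loans to banks +$10B
  Liabilities: Bank reserves +$26B, Currency in circulation −$15B, Government deposits +$87B
Monetary base = currency + reserves: −$15B + (+$26B) = +$11 billion.

+$11 billion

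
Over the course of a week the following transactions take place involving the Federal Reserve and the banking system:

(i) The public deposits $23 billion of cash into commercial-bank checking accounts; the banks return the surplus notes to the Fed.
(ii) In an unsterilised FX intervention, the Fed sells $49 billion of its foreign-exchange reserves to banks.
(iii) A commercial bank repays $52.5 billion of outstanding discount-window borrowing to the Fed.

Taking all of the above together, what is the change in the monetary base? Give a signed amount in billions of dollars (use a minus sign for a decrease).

-$101.5 billion

Fed balance sheet:
  Assets:      Loans to banks −$52.5B, Foreign assets −$49B
  Liabilities: Bank reserves −$78.5B, Currency in circulation −$23B
Commercial banking system:
  Assets:      Reserves at CB −$78.5B, Foreign assets +$49B
  Liabilities: Checkable deposits +$23B, Borrowings from CB −$52.5B
Monetary base = currency + reserves: −$23B + (−$78.5B) = -$101.5 billion.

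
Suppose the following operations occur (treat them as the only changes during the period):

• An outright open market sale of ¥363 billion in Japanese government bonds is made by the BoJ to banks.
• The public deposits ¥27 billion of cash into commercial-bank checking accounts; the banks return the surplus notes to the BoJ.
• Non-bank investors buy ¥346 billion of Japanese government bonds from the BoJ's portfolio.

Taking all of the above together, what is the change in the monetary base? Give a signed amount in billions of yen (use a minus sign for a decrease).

-¥709 billion

OMO sale (to banks) ¥363 billion: BoJ balance sheet contracts → −¥363B.
Currency deposit ¥27 billion: just a shift between currency and reserves — both are base money → 0.
Asset sale (to non-banks) ¥346 billion: BoJ balance sheet contracts → −¥346B.
Net: −363 + 0 − 346 = -¥709 billion.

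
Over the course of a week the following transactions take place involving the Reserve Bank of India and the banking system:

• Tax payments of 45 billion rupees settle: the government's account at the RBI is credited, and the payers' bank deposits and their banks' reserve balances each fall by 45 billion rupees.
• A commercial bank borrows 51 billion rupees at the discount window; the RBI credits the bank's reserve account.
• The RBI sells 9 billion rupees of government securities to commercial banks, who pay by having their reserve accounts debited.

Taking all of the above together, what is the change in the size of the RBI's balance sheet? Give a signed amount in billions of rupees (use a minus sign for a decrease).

Government account inflow 45 billion rupees: only the composition of liabilities changes → 0.
Discount-window loan 51 billion rupees: an RBI asset is acquired → +51B.
OMO sale (to banks) 9 billion rupees: an RBI asset is shed → −9B.
Net: 0 + 51 − 9 = +42 billion.

+42 billion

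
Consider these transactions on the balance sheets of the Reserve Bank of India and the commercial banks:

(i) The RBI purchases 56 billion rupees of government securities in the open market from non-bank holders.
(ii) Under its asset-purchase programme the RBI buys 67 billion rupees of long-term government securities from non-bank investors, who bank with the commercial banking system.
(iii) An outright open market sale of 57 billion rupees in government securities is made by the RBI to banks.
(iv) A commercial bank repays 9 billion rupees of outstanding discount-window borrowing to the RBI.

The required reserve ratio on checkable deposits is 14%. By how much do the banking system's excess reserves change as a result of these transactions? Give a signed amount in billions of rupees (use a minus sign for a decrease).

Asset purchase (from non-banks) 56 billion rupees: reserves +56B, deposits +56B.
Asset purchase (from non-banks) 67 billion rupees: reserves +67B, deposits +67B.
OMO sale (to banks) 57 billion rupees: reserves −57B, deposits 0.
Discount-window repayment 9 billion rupees: reserves −9B, deposits 0.
Totals: Δreserves = +57B, Δdeposits = +123B.
Δrequired reserves = 14% × +123B = +17.22B.
Δexcess reserves = Δreserves − Δrequired = +57B − (+17.22B) = +39.78 billion.

+39.78 billion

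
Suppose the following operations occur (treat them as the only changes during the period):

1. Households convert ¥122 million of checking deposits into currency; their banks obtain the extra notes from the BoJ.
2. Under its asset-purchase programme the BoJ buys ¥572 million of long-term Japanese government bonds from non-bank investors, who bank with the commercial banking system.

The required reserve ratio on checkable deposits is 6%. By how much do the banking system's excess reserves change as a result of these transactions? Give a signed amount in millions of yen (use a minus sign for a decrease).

+¥423 million

Currency withdrawal ¥122 million: reserves −¥122M, deposits −¥122M.
Asset purchase (from non-banks) ¥572 million: reserves +¥572M, deposits +¥572M.
Totals: Δreserves = +¥450M, Δdeposits = +¥450M.
Δrequired reserves = 6% × +¥450M = +¥27M.
Δexcess reserves = Δreserves − Δrequired = +¥450M − (+¥27M) = +¥423 million.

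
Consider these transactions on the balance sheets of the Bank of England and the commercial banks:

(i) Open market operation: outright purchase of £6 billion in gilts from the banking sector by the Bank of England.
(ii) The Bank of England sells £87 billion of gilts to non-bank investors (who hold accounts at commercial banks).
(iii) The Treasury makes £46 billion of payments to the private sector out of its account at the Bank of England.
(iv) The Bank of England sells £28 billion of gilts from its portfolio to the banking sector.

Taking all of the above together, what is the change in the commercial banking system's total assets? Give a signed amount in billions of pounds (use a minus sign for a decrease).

OMO purchase (from banks) £6 billion: just an asset swap on bank balance sheets → 0.
Asset sale (to non-banks) £87 billion: bank balance sheets shrink → −£87B.
Government spending £46 billion: bank balance sheets expand → +£46B.
OMO sale (to banks) £28 billion: just an asset swap on bank balance sheets → 0.
Net: 0 − 87 + 46 + 0 = -£41 billion.

-£41 billion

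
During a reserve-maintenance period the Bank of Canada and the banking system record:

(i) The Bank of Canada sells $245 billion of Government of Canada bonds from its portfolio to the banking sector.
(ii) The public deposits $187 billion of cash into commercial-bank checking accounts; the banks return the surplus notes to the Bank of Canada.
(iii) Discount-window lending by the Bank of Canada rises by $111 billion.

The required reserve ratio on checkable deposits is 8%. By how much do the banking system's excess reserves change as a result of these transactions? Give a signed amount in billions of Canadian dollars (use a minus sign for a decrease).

+$38.04 billion

OMO sale (to banks) $245 billion: reserves −$245B, deposits 0.
Currency deposit $187 billion: reserves +$187B, deposits +$187B.
Discount-window loan $111 billion: reserves +$111B, deposits 0.
Totals: Δreserves = +$53B, Δdeposits = +$187B.
Δrequired reserves = 8% × +$187B = +$14.96B.
Δexcess reserves = Δreserves − Δrequired = +$53B − (+$14.96B) = +$38.04 billion.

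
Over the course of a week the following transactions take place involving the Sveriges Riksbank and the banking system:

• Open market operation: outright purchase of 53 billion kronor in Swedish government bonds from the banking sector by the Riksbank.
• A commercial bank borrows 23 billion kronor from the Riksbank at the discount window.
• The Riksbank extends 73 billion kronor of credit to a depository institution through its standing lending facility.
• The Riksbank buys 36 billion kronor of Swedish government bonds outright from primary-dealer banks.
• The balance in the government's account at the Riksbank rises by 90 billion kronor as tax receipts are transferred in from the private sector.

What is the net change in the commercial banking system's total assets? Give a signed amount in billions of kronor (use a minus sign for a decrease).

+6 billion

OMO purchase (from banks) 53 billion kronor: just an asset swap on bank balance sheets → 0.
Discount-window loan 23 billion kronor: bank balance sheets expand → +23B.
Discount-window loan 73 billion kronor: bank balance sheets expand → +73B.
OMO purchase (from banks) 36 billion kronor: just an asset swap on bank balance sheets → 0.
Government account inflow 90 billion kronor: bank balance sheets shrink → −90B.
Net: 0 + 23 + 73 + 0 − 90 = +6 billion.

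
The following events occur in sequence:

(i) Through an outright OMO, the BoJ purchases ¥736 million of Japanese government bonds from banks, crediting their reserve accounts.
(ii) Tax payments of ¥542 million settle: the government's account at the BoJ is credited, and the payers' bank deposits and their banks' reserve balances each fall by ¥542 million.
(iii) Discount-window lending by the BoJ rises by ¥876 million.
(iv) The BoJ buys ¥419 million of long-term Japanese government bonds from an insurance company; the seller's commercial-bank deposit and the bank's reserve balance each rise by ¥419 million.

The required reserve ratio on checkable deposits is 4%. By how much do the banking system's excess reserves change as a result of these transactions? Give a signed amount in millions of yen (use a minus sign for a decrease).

+¥1493.92 million

OMO purchase (from banks) ¥736 million: reserves +¥736M, deposits 0.
Government account inflow ¥542 million: reserves −¥542M, deposits −¥542M.
Discount-window loan ¥876 million: reserves +¥876M, deposits 0.
Asset purchase (from non-banks) ¥419 million: reserves +¥419M, deposits +¥419M.
Totals: Δreserves = +¥1489M, Δdeposits = −¥123M.
Δrequired reserves = 4% × −¥123M = −¥4.92M.
Δexcess reserves = Δreserves − Δrequired = +¥1489M − (−¥4.92M) = +¥1493.92 million.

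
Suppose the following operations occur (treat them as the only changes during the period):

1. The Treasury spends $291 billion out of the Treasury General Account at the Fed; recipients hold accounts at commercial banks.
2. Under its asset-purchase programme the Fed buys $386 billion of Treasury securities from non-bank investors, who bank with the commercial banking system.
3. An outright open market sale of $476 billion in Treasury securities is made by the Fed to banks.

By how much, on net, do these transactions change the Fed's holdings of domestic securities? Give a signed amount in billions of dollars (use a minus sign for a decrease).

-$90 billion

Government spending $291 billion: the Fed's securities portfolio is untouched → 0.
Asset purchase (from non-banks) $386 billion: securities added to the Fed's portfolio → +$386B.
OMO sale (to banks) $476 billion: securities removed from the Fed's portfolio → −$476B.
Net: 0 + 386 − 476 = -$90 billion.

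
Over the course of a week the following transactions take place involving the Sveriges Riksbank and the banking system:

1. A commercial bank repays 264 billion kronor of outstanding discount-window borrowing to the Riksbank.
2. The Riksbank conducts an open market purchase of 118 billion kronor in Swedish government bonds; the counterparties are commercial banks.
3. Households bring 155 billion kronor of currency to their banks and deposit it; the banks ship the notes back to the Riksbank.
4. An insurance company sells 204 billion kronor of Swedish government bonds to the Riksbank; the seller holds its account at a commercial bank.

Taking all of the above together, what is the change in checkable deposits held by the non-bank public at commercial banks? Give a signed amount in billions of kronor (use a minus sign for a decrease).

+359 billion

Discount-window repayment 264 billion kronor: the counterparty is a bank, so public deposits are unchanged → 0.
OMO purchase (from banks) 118 billion kronor: the counterparty is a bank, so public deposits are unchanged → 0.
Currency deposit 155 billion kronor: non-bank counterparties' bank balances rise → +155B.
Asset purchase (from non-banks) 204 billion kronor: non-bank counterparties' bank balances rise → +204B.
Net: 0 + 0 + 155 + 204 = +359 billion.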